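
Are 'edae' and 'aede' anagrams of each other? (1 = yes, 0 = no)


Sort characters of 'edae': 'adee'
Sort characters of 'aede': 'adee'
Sorted forms match -> they ARE anagrams
Result: 1

1


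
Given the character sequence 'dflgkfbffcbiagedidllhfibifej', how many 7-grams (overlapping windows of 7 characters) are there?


String 'dflgkfbffcbiagedidllhfibifej' has length L = 28.
Number of overlapping n-grams = L - n + 1
Substituting: 28 - 7 + 1 = 22

22


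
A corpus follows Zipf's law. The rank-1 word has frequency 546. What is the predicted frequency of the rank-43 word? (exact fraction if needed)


Zipf's law: freq(rank) = f1 / rank
f1 = 546, rank = 43
freq = 546 / 43
GCD(546, 43) = 1
Simplified: 546/43

546/43


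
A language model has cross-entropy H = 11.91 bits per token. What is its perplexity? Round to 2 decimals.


Perplexity formula: PP = 2^H
H = 11.91
PP = 2^11.91
Decompose: 2^11.91 = 2^11 * 2^0.91
2^11 = 2048, 2^0.91 ~ 1.8790455
PP ~ 2048 * 1.8790455 = 3848.2851840
Rounded to 2 decimals: 3848.29

3848.29


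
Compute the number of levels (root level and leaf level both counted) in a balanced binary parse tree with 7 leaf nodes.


In a balanced binary tree with n leaves the deepest leaf is ceil(log2(n)) edges below the root,
so counting node levels inclusive of root and leaves gives ceil(log2(n)) + 1 levels.
log2(7) = 2.8074
ceil(2.8074) = 3
levels = 3 + 1 = 4

4


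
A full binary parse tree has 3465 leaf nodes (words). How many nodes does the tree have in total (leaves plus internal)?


Leaf nodes (terminals): 3465
Internal nodes = n - 1 = 3465 - 1 = 3464
Total = leaves + internal = 3465 + 3464 = 6929

6929


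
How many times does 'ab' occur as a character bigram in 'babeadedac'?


Scanning 'babeadedac' for bigram 'ab':
  Position 0: 'ba' -> no
  Position 1: 'ab' -> MATCH
  Position 2: 'be' -> no
  Position 3: 'ea' -> no
  Position 4: 'ad' -> no
  Position 5: 'de' -> no
  Position 6: 'ed' -> no
  Position 7: 'da' -> no
  Position 8: 'ac' -> no
Total matches: 1

1


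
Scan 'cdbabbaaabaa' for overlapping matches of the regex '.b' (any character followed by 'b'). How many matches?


Pattern: .b means any character followed by 'b'.
Scanning 'cdbabbaaabaa' position-by-position:
  Pos 0: window 'cd' -> no
  Pos 1: window 'db' -> MATCH
  Pos 2: window 'ba' -> no
  Pos 3: window 'ab' -> MATCH
  Pos 4: window 'bb' -> MATCH
  Pos 5: window 'ba' -> no
  Pos 6: window 'aa' -> no
  Pos 7: window 'aa' -> no
  Pos 8: window 'ab' -> MATCH
  Pos 9: window 'ba' -> no
  Pos 10: window 'aa' -> no
  Pos 11: window 'a' -> no
Total matches: 4

4


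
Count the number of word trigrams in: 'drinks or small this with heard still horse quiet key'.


Word trigrams from [10] words:
  Trigram 1: (drinks or small)
  Trigram 2: (or small this)
  Trigram 3: (small this with)
  Trigram 4: (this with heard)
  Trigram 5: (with heard still)
  Trigram 6: (heard still horse)
  Trigram 7: (still horse quiet)
  Trigram 8: (horse quiet key)
Total word trigrams: 10 - 2 = 8

8


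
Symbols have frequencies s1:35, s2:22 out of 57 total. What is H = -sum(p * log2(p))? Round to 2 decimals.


Computing entropy H = -sum(p_i * log2(p_i)):
  s1: p = 35/57 = 0.6140, -p*log2(p) = 0.4320
  s2: p = 22/57 = 0.3860, -p*log2(p) = 0.5301
H = sum of terms = 0.9621
Rounded to 2 decimals: 0.96

0.96


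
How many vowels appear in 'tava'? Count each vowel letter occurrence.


Scanning each character of 'tava':
  Position 1: 't' -> consonant (running count: 0)
  Position 2: 'a' -> vowel (running count: 1)
  Position 3: 'v' -> consonant (running count: 1)
  Position 4: 'a' -> vowel (running count: 2)
Total vowels: 2

2


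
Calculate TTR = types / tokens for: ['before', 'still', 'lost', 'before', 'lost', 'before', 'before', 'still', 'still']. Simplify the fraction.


Tokens: 9
Unique types: ('before', 'lost', 'still') = 3
TTR = 3/9
Simplify: divide both by 3 -> 1/3
TTR = 1/3

1/3


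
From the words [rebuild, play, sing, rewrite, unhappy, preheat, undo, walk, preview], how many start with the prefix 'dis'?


Checking each word for prefix 'dis':
  'rebuild' -> no (count: 0)
  'play' -> no (count: 0)
  'sing' -> no (count: 0)
  'rewrite' -> no (count: 0)
  'unhappy' -> no (count: 0)
  'preheat' -> no (count: 0)
  'undo' -> no (count: 0)
  'walk' -> no (count: 0)
  'preview' -> no (count: 0)
Total with prefix 'dis': 0

0


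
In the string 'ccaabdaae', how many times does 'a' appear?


Scanning 'ccaabdaae' for 'a':
  Position 2: 'a' -> MATCH (count: 1)
  Position 3: 'a' -> MATCH (count: 2)
  Position 6: 'a' -> MATCH (count: 3)
  Position 7: 'a' -> MATCH (count: 4)
Total occurrences of 'a': 4

4


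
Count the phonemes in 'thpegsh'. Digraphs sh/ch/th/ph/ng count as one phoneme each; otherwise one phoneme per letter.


Parsing 'thpegsh' greedily, digraphs first:
  'th' -> digraph (1 consonant phoneme) (phonemes so far: 1)
  'p' -> consonant phoneme (phonemes so far: 2)
  'e' -> vowel phoneme (phonemes so far: 3)
  'g' -> consonant phoneme (phonemes so far: 4)
  'sh' -> digraph (1 consonant phoneme) (phonemes so far: 5)
Total phonemes: 5

5


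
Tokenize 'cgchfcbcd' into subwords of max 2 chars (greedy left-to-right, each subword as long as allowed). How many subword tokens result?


'cgchfcbcd' has 9 characters.
Chunking with max size 2:
  Chunk 1: 'cg' (positions 0-1)
  Chunk 2: 'ch' (positions 2-3)
  Chunk 3: 'fc' (positions 4-5)
  Chunk 4: 'bc' (positions 6-7)
  Chunk 5: 'd' (positions 8-8)
Total chunks: ceil(9 / 2) = 5

5


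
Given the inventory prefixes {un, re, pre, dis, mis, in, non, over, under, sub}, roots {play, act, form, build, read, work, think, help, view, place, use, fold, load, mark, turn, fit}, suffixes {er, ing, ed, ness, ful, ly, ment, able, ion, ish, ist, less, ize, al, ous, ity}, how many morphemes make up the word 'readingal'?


Segmenting 'readingal' against the inventory:
  'read' -> root (morpheme 1)
  'ing' -> suffix (morpheme 2)
  'al' -> suffix (morpheme 3)
Total morphemes: 3

3


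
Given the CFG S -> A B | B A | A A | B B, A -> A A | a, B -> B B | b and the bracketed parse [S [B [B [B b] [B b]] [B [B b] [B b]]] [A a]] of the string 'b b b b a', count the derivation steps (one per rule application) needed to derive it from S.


Every bracketed nonterminal node [X ...] in the tree is produced by exactly one rule application.
Reading the tree off as a leftmost derivation:
  Step 1: S  =>  B A   (applied S -> B A)
  Step 2: B A  =>  B B A   (applied B -> B B)
  Step 3: B B A  =>  B B B A   (applied B -> B B)
  Step 4: B B B A  =>  b B B A   (applied B -> b)
  Step 5: b B B A  =>  b b B A   (applied B -> b)
  Step 6: b b B A  =>  b b B B A   (applied B -> B B)
  Step 7: b b B B A  =>  b b b B A   (applied B -> b)
  Step 8: b b b B A  =>  b b b b A   (applied B -> b)
  Step 9: b b b b A  =>  b b b b a   (applied A -> a)
Final yield: b b b b a
Total rewrite steps: 9

9


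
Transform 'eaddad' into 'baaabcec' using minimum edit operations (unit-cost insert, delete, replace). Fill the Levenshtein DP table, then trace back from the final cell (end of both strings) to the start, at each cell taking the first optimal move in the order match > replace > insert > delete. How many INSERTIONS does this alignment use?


Edit distance = 7. Backtracking from cell (6, 8) with preference match > replace > insert > delete,
then listing the resulting alignment 'eaddad' -> 'baaabcec' left to right:
  Step 1: insert 'b' [insertion #1]
  Step 2: insert 'a' [insertion #2]
  Step 3: replace e->a
  Step 4: keep 'a'
  Step 5: replace d->b
  Step 6: replace d->c
  Step 7: replace a->e
  Step 8: replace d->c
Total insertions: 2

2


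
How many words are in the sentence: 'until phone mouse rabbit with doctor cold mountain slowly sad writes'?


Counting words by splitting on spaces:
  Word 1: 'until'
  Word 2: 'phone'
  Word 3: 'mouse'
  Word 4: 'rabbit'
  Word 5: 'with'
  Word 6: 'doctor'
  Word 7: 'cold'
  Word 8: 'mountain'
  Word 9: 'slowly'
  Word 10: 'sad'
  Word 11: 'writes'
Total words: 11

11


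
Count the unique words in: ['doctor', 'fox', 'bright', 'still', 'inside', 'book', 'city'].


Listing all tokens and tracking unique types:
  Token 1: 'doctor' -> NEW (unique so far: 1)
  Token 2: 'fox' -> NEW (unique so far: 2)
  Token 3: 'bright' -> NEW (unique so far: 3)
  Token 4: 'still' -> NEW (unique so far: 4)
  Token 5: 'inside' -> NEW (unique so far: 5)
  Token 6: 'book' -> NEW (unique so far: 6)
  Token 7: 'city' -> NEW (unique so far: 7)
Unique types: ('book', 'bright', 'city', 'doctor', 'fox', 'inside', 'still')
Vocabulary size: 7

7


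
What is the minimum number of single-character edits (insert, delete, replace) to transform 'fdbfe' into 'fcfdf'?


Building DP table for s1='fdbfe' (len 5) and s2='fcfdf' (len 5):
       f  c  f  d  f
    0  1  2  3  4  5
  f 1  0  1  2  3  4
  d 2  1  1  2  2  3
  b 3  2  2  2  3  3
  f 4  3  3  2  3  3
  e 5  4  4  3  3  4
Edit distance = dp[5][5] = 4

4


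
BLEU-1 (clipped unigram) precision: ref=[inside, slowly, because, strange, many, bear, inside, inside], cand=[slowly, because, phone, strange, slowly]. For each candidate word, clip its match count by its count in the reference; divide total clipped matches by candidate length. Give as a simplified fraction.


Reference word counts: {'bear': 1, 'because': 1, 'inside': 3, 'many': 1, 'slowly': 1, 'strange': 1}
Checking each candidate word (with clipping):
  'slowly' -> in reference (ref count 1, used 1/1) -> match (matches: 1)
  'because' -> in reference (ref count 1, used 1/1) -> match (matches: 2)
  'phone' -> not in reference -> no match (matches: 2)
  'strange' -> in reference (ref count 1, used 1/1) -> match (matches: 3)
  'slowly' -> ref count 1 already used up (1/1) -> clipped, no match (matches: 3)
Clipped matches: 3, Candidate length: 5
Precision = 3/5

3/5


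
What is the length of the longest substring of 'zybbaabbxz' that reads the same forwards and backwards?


Scanning 'zybbaabbxz' for palindromic substrings.
Substring at positions 2-7: 'bbaabb'.
Check: reverse('bbaabb') = 'bbaabb' -> palindrome confirmed.
Neighbouring characters ('y' / 'x') break symmetry, so it cannot extend further.
No longer palindromic substring exists; longest length = 6

6


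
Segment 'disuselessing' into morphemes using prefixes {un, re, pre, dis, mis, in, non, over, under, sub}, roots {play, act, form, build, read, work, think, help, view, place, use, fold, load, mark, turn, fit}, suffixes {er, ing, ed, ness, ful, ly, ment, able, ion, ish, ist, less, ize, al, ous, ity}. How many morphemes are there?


Segmenting 'disuselessing' against the inventory:
  'dis' -> prefix (morpheme 1)
  'use' -> root (morpheme 2)
  'less' -> suffix (morpheme 3)
  'ing' -> suffix (morpheme 4)
Total morphemes: 4

4


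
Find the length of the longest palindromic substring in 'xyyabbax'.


Scanning 'xyyabbax' for palindromic substrings.
Substring at positions 3-6: 'abba'.
Check: reverse('abba') = 'abba' -> palindrome confirmed.
Neighbouring characters ('y' / 'x') break symmetry, so it cannot extend further.
No longer palindromic substring exists; longest length = 4

4


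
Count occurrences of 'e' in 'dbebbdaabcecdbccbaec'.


Scanning 'dbebbdaabcecdbccbaec' for 'e':
  Position 2: 'e' -> MATCH (count: 1)
  Position 10: 'e' -> MATCH (count: 2)
  Position 18: 'e' -> MATCH (count: 3)
Total occurrences of 'e': 3

3


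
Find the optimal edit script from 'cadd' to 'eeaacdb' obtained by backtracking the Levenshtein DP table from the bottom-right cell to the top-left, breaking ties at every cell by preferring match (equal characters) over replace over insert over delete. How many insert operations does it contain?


Edit distance = 5. Backtracking from cell (4, 7) with preference match > replace > insert > delete,
then listing the resulting alignment 'cadd' -> 'eeaacdb' left to right:
  Step 1: insert 'e' [insertion #1]
  Step 2: insert 'e' [insertion #2]
  Step 3: replace c->a
  Step 4: keep 'a'
  Step 5: insert 'c' [insertion #3]
  Step 6: keep 'd'
  Step 7: replace d->b
Total insertions: 3

3


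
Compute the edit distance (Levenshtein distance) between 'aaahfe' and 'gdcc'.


Building DP table for s1='aaahfe' (len 6) and s2='gdcc' (len 4):
       g  d  c  c
    0  1  2  3  4
  a 1  1  2  3  4
  a 2  2  2  3  4
  a 3  3  3  3  4
  h 4  4  4  4  4
  f 5  5  5  5  5
  e 6  6  6  6  6
Edit distance = dp[6][4] = 6

6


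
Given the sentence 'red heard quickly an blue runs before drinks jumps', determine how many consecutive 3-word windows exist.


Word trigrams from [9] words:
  Trigram 1: (red heard quickly)
  Trigram 2: (heard quickly an)
  Trigram 3: (quickly an blue)
  Trigram 4: (an blue runs)
  Trigram 5: (blue runs before)
  Trigram 6: (runs before drinks)
  Trigram 7: (before drinks jumps)
Total word trigrams: 9 - 2 = 7

7


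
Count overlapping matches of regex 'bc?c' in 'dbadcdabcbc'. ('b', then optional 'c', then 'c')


Pattern: bc?c means 'b', then optional 'c', then 'c'.
Scanning 'dbadcdabcbc' position-by-position:
  Pos 0: window 'dba' -> no
  Pos 1: window 'bad' -> no
  Pos 2: window 'adc' -> no
  Pos 3: window 'dcd' -> no
  Pos 4: window 'cda' -> no
  Pos 5: window 'dab' -> no
  Pos 6: window 'abc' -> no
  Pos 7: window 'bcb' -> MATCH
  Pos 8: window 'cbc' -> no
  Pos 9: window 'bc' -> MATCH
  Pos 10: window 'c' -> no
Total matches: 2

2


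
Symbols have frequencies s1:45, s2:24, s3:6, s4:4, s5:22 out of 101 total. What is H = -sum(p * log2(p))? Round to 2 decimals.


Computing entropy H = -sum(p_i * log2(p_i)):
  s1: p = 45/101 = 0.4455, -p*log2(p) = 0.5197
  s2: p = 24/101 = 0.2376, -p*log2(p) = 0.4927
  s3: p = 6/101 = 0.0594, -p*log2(p) = 0.2420
  s4: p = 4/101 = 0.0396, -p*log2(p) = 0.1845
  s5: p = 22/101 = 0.2178, -p*log2(p) = 0.4789
H = sum of terms = 1.9178
Rounded to 2 decimals: 1.92

1.92


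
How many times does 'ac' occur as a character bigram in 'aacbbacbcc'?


Scanning 'aacbbacbcc' for bigram 'ac':
  Position 0: 'aa' -> no
  Position 1: 'ac' -> MATCH
  Position 2: 'cb' -> no
  Position 3: 'bb' -> no
  Position 4: 'ba' -> no
  Position 5: 'ac' -> MATCH
  Position 6: 'cb' -> no
  Position 7: 'bc' -> no
  Position 8: 'cc' -> no
Total matches: 2

2


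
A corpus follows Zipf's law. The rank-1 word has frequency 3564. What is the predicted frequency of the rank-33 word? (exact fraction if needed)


Zipf's law: freq(rank) = f1 / rank
f1 = 3564, rank = 33
freq = 3564 / 33
= 108

108


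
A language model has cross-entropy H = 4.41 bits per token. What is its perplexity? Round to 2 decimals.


Perplexity formula: PP = 2^H
H = 4.41
PP = 2^4.41
Decompose: 2^4.41 = 2^4 * 2^0.41
2^4 = 16, 2^0.41 ~ 1.3286858
PP ~ 16 * 1.3286858 = 21.2589728
Rounded to 2 decimals: 21.26

21.26


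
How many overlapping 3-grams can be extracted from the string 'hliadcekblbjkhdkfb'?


String 'hliadcekblbjkhdkfb' has length L = 18.
Number of overlapping n-grams = L - n + 1
Substituting: 18 - 3 + 1 = 16

16


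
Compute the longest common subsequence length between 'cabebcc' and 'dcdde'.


DP table for LCS of 'cabebcc' and 'dcdde':
       d  c  d  d  e
    0  0  0  0  0  0
  c 0  0  1  1  1  1
  a 0  0  1  1  1  1
  b 0  0  1  1  1  1
  e 0  0  1  1  1  2
  b 0  0  1  1  1  2
  c 0  0  1  1  1  2
  c 0  0  1  1  1  2
LCS: 'ce'
LCS length = 2

2


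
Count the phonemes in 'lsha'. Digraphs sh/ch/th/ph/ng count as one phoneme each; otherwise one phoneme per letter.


Parsing 'lsha' greedily, digraphs first:
  'l' -> consonant phoneme (phonemes so far: 1)
  'sh' -> digraph (1 consonant phoneme) (phonemes so far: 2)
  'a' -> vowel phoneme (phonemes so far: 3)
Total phonemes: 3

3


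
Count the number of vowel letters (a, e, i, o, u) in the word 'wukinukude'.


Scanning each character of 'wukinukude':
  Position 1: 'w' -> consonant (running count: 0)
  Position 2: 'u' -> vowel (running count: 1)
  Position 3: 'k' -> consonant (running count: 1)
  Position 4: 'i' -> vowel (running count: 2)
  Position 5: 'n' -> consonant (running count: 2)
  Position 6: 'u' -> vowel (running count: 3)
  Position 7: 'k' -> consonant (running count: 3)
  Position 8: 'u' -> vowel (running count: 4)
  Position 9: 'd' -> consonant (running count: 4)
  Position 10: 'e' -> vowel (running count: 5)
Total vowels: 5

5


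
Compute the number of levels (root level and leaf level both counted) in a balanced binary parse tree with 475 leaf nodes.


In a balanced binary tree with n leaves the deepest leaf is ceil(log2(n)) edges below the root,
so counting node levels inclusive of root and leaves gives ceil(log2(n)) + 1 levels.
log2(475) = 8.8918
ceil(8.8918) = 9
levels = 9 + 1 = 10

10


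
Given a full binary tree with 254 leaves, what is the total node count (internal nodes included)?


Leaf nodes (terminals): 254
Internal nodes = n - 1 = 254 - 1 = 253
Total = leaves + internal = 254 + 253 = 507

507


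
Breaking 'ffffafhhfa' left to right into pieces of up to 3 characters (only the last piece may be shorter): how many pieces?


'ffffafhhfa' has 10 characters.
Chunking with max size 3:
  Chunk 1: 'fff' (positions 0-2)
  Chunk 2: 'faf' (positions 3-5)
  Chunk 3: 'hhf' (positions 6-8)
  Chunk 4: 'a' (positions 9-9)
Total chunks: ceil(10 / 3) = 4

4


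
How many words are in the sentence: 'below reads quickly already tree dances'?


Counting words by splitting on spaces:
  Word 1: 'below'
  Word 2: 'reads'
  Word 3: 'quickly'
  Word 4: 'already'
  Word 5: 'tree'
  Word 6: 'dances'
Total words: 6

6


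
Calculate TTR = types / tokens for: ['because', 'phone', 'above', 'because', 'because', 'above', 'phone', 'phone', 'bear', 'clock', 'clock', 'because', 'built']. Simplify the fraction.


Tokens: 13
Unique types: ('above', 'bear', 'because', 'built', 'clock', 'phone') = 6
TTR = 6/13
Already in lowest terms.

6/13


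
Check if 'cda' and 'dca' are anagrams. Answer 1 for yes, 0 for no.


Sort characters of 'cda': 'acd'
Sort characters of 'dca': 'acd'
Sorted forms match -> they ARE anagrams
Result: 1

1


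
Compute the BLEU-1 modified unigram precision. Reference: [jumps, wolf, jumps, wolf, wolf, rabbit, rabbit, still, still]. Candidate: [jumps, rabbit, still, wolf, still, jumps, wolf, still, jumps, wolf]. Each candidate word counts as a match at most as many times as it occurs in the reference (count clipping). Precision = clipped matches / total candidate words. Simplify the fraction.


Reference word counts: {'jumps': 2, 'rabbit': 2, 'still': 2, 'wolf': 3}
Checking each candidate word (with clipping):
  'jumps' -> in reference (ref count 2, used 1/2) -> match (matches: 1)
  'rabbit' -> in reference (ref count 2, used 1/2) -> match (matches: 2)
  'still' -> in reference (ref count 2, used 1/2) -> match (matches: 3)
  'wolf' -> in reference (ref count 3, used 1/3) -> match (matches: 4)
  'still' -> in reference (ref count 2, used 2/2) -> match (matches: 5)
  'jumps' -> in reference (ref count 2, used 2/2) -> match (matches: 6)
  'wolf' -> in reference (ref count 3, used 2/3) -> match (matches: 7)
  'still' -> ref count 2 already used up (2/2) -> clipped, no match (matches: 7)
  'jumps' -> ref count 2 already used up (2/2) -> clipped, no match (matches: 7)
  'wolf' -> in reference (ref count 3, used 3/3) -> match (matches: 8)
Clipped matches: 8, Candidate length: 10
Precision = 8/10 = 4/5

4/5


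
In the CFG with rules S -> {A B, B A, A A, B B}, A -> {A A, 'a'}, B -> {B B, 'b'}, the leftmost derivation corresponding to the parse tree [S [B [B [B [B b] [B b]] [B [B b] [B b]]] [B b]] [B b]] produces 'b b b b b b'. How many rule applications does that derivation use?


Every bracketed nonterminal node [X ...] in the tree is produced by exactly one rule application.
Reading the tree off as a leftmost derivation:
  Step 1: S  =>  B B   (applied S -> B B)
  Step 2: B B  =>  B B B   (applied B -> B B)
  Step 3: B B B  =>  B B B B   (applied B -> B B)
  Step 4: B B B B  =>  B B B B B   (applied B -> B B)
  Step 5: B B B B B  =>  b B B B B   (applied B -> b)
  Step 6: b B B B B  =>  b b B B B   (applied B -> b)
  Step 7: b b B B B  =>  b b B B B B   (applied B -> B B)
  Step 8: b b B B B B  =>  b b b B B B   (applied B -> b)
  Step 9: b b b B B B  =>  b b b b B B   (applied B -> b)
  Step 10: b b b b B B  =>  b b b b b B   (applied B -> b)
  Step 11: b b b b b B  =>  b b b b b b   (applied B -> b)
Final yield: b b b b b b
Total rewrite steps: 11

11


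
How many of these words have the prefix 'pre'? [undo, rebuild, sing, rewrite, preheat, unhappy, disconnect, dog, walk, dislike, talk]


Checking each word for prefix 'pre':
  'undo' -> no (count: 0)
  'rebuild' -> no (count: 0)
  'sing' -> no (count: 0)
  'rewrite' -> no (count: 0)
  'preheat' -> YES, starts with 'pre' (count: 1)
  'unhappy' -> no (count: 1)
  'disconnect' -> no (count: 1)
  'dog' -> no (count: 1)
  'walk' -> no (count: 1)
  'dislike' -> no (count: 1)
  'talk' -> no (count: 1)
Total with prefix 'pre': 1

1


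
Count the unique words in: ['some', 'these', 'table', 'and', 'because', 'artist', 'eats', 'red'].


Listing all tokens and tracking unique types:
  Token 1: 'some' -> NEW (unique so far: 1)
  Token 2: 'these' -> NEW (unique so far: 2)
  Token 3: 'table' -> NEW (unique so far: 3)
  Token 4: 'and' -> NEW (unique so far: 4)
  Token 5: 'because' -> NEW (unique so far: 5)
  Token 6: 'artist' -> NEW (unique so far: 6)
  Token 7: 'eats' -> NEW (unique so far: 7)
  Token 8: 'red' -> NEW (unique so far: 8)
Unique types: ('and', 'artist', 'because', 'eats', 'red', 'some', 'table', 'these')
Vocabulary size: 8

8


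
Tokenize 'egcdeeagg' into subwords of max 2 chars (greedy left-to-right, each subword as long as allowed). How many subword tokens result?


'egcdeeagg' has 9 characters.
Chunking with max size 2:
  Chunk 1: 'eg' (positions 0-1)
  Chunk 2: 'cd' (positions 2-3)
  Chunk 3: 'ee' (positions 4-5)
  Chunk 4: 'ag' (positions 6-7)
  Chunk 5: 'g' (positions 8-8)
Total chunks: ceil(9 / 2) = 5

5


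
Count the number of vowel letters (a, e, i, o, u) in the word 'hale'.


Scanning each character of 'hale':
  Position 1: 'h' -> consonant (running count: 0)
  Position 2: 'a' -> vowel (running count: 1)
  Position 3: 'l' -> consonant (running count: 1)
  Position 4: 'e' -> vowel (running count: 2)
Total vowels: 2

2


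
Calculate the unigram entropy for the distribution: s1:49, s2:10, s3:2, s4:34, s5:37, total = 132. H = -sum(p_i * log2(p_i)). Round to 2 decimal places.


Computing entropy H = -sum(p_i * log2(p_i)):
  s1: p = 49/132 = 0.3712, -p*log2(p) = 0.5307
  s2: p = 10/132 = 0.0758, -p*log2(p) = 0.2820
  s3: p = 2/132 = 0.0152, -p*log2(p) = 0.0916
  s4: p = 34/132 = 0.2576, -p*log2(p) = 0.5041
  s5: p = 37/132 = 0.2803, -p*log2(p) = 0.5143
H = sum of terms = 1.9227
Rounded to 2 decimals: 1.92

1.92


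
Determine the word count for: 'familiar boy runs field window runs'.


Counting words by splitting on spaces:
  Word 1: 'familiar'
  Word 2: 'boy'
  Word 3: 'runs'
  Word 4: 'field'
  Word 5: 'window'
  Word 6: 'runs'
Total words: 6

6


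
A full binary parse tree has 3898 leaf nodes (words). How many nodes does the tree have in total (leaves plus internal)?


Leaf nodes (terminals): 3898
Internal nodes = n - 1 = 3898 - 1 = 3897
Total = leaves + internal = 3898 + 3897 = 7795

7795


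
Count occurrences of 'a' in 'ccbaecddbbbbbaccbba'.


Scanning 'ccbaecddbbbbbaccbba' for 'a':
  Position 3: 'a' -> MATCH (count: 1)
  Position 13: 'a' -> MATCH (count: 2)
  Position 18: 'a' -> MATCH (count: 3)
Total occurrences of 'a': 3

3


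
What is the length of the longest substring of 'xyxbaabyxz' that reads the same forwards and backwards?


Scanning 'xyxbaabyxz' for palindromic substrings.
Substring at positions 3-6: 'baab'.
Check: reverse('baab') = 'baab' -> palindrome confirmed.
Neighbouring characters ('x' / 'y') break symmetry, so it cannot extend further.
No longer palindromic substring exists; longest length = 4

4


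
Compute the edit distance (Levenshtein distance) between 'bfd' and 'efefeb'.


Building DP table for s1='bfd' (len 3) and s2='efefeb' (len 6):
       e  f  e  f  e  b
    0  1  2  3  4  5  6
  b 1  1  2  3  4  5  5
  f 2  2  1  2  3  4  5
  d 3  3  2  2  3  4  5
Edit distance = dp[3][6] = 5

5


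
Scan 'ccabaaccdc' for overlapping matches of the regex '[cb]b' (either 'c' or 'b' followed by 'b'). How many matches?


Pattern: [cb]b means either 'c' or 'b' followed by 'b'.
Scanning 'ccabaaccdc' position-by-position:
  Pos 0: window 'cc' -> no
  Pos 1: window 'ca' -> no
  Pos 2: window 'ab' -> no
  Pos 3: window 'ba' -> no
  Pos 4: window 'aa' -> no
  Pos 5: window 'ac' -> no
  Pos 6: window 'cc' -> no
  Pos 7: window 'cd' -> no
  Pos 8: window 'dc' -> no
  Pos 9: window 'c' -> no
Total matches: 0

0


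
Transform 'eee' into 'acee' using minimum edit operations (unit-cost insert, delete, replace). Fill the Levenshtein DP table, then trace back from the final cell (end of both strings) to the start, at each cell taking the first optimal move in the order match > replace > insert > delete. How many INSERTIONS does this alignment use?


Edit distance = 2. Backtracking from cell (3, 4) with preference match > replace > insert > delete,
then listing the resulting alignment 'eee' -> 'acee' left to right:
  Step 1: insert 'a' [insertion #1]
  Step 2: replace e->c
  Step 3: keep 'e'
  Step 4: keep 'e'
Total insertions: 1

1


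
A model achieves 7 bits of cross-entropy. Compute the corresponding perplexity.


Perplexity formula: PP = 2^H
H = 7
PP = 2^7
Steps: 2^1 = 2, 2^2 = 4, 2^3 = 8, 2^4 = 16, 2^5 = 32, 2^6 = 64, 2^7 = 128
PP = 128

128


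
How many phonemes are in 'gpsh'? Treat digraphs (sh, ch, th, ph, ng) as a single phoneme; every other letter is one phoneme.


Parsing 'gpsh' greedily, digraphs first:
  'g' -> consonant phoneme (phonemes so far: 1)
  'p' -> consonant phoneme (phonemes so far: 2)
  'sh' -> digraph (1 consonant phoneme) (phonemes so far: 3)
Total phonemes: 3

3


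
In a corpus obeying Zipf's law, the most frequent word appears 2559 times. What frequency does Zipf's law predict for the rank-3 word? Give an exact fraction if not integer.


Zipf's law: freq(rank) = f1 / rank
f1 = 2559, rank = 3
freq = 2559 / 3
= 853

853


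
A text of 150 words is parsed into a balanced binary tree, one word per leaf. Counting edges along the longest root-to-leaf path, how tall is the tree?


In a balanced binary tree with n leaves the deepest leaf is ceil(log2(n)) edges below the root.
log2(150) = 7.2288
ceil(7.2288) = 8
height (edges) = 8

8


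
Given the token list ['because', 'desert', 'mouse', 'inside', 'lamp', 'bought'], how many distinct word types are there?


Listing all tokens and tracking unique types:
  Token 1: 'because' -> NEW (unique so far: 1)
  Token 2: 'desert' -> NEW (unique so far: 2)
  Token 3: 'mouse' -> NEW (unique so far: 3)
  Token 4: 'inside' -> NEW (unique so far: 4)
  Token 5: 'lamp' -> NEW (unique so far: 5)
  Token 6: 'bought' -> NEW (unique so far: 6)
Unique types: ('because', 'bought', 'desert', 'inside', 'lamp', 'mouse')
Vocabulary size: 6

6


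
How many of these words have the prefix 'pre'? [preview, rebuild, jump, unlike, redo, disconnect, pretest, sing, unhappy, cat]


Checking each word for prefix 'pre':
  'preview' -> YES, starts with 'pre' (count: 1)
  'rebuild' -> no (count: 1)
  'jump' -> no (count: 1)
  'unlike' -> no (count: 1)
  'redo' -> no (count: 1)
  'disconnect' -> no (count: 1)
  'pretest' -> YES, starts with 'pre' (count: 2)
  'sing' -> no (count: 2)
  'unhappy' -> no (count: 2)
  'cat' -> no (count: 2)
Total with prefix 'pre': 2

2


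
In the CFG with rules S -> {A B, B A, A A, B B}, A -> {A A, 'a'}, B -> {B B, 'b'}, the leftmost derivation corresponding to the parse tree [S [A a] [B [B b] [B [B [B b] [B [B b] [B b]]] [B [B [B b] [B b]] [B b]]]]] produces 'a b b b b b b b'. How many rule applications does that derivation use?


Every bracketed nonterminal node [X ...] in the tree is produced by exactly one rule application.
Reading the tree off as a leftmost derivation:
  Step 1: S  =>  A B   (applied S -> A B)
  Step 2: A B  =>  a B   (applied A -> a)
  Step 3: a B  =>  a B B   (applied B -> B B)
  Step 4: a B B  =>  a b B   (applied B -> b)
  Step 5: a b B  =>  a b B B   (applied B -> B B)
  Step 6: a b B B  =>  a b B B B   (applied B -> B B)
  Step 7: a b B B B  =>  a b b B B   (applied B -> b)
  Step 8: a b b B B  =>  a b b B B B   (applied B -> B B)
  Step 9: a b b B B B  =>  a b b b B B   (applied B -> b)
  Step 10: a b b b B B  =>  a b b b b B   (applied B -> b)
  Step 11: a b b b b B  =>  a b b b b B B   (applied B -> B B)
  Step 12: a b b b b B B  =>  a b b b b B B B   (applied B -> B B)
  Step 13: a b b b b B B B  =>  a b b b b b B B   (applied B -> b)
  Step 14: a b b b b b B B  =>  a b b b b b b B   (applied B -> b)
  Step 15: a b b b b b b B  =>  a b b b b b b b   (applied B -> b)
Final yield: a b b b b b b b
Total rewrite steps: 15

15


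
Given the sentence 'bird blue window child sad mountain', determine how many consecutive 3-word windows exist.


Word trigrams from [6] words:
  Trigram 1: (bird blue window)
  Trigram 2: (blue window child)
  Trigram 3: (window child sad)
  Trigram 4: (child sad mountain)
Total word trigrams: 6 - 2 = 4

4


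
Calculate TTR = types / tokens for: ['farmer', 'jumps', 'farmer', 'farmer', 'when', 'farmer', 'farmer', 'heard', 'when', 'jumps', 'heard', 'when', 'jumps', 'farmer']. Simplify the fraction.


Tokens: 14
Unique types: ('farmer', 'heard', 'jumps', 'when') = 4
TTR = 4/14
Simplify: divide both by 2 -> 2/7
TTR = 2/7

2/7


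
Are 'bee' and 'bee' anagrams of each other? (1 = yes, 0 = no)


Sort characters of 'bee': 'bee'
Sort characters of 'bee': 'bee'
Sorted forms match -> they ARE anagrams
Result: 1

1


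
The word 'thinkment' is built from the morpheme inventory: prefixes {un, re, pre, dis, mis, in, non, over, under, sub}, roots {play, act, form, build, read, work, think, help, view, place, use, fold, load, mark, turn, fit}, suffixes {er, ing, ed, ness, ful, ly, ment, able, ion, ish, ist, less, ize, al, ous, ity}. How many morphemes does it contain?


Segmenting 'thinkment' against the inventory:
  'think' -> root (morpheme 1)
  'ment' -> suffix (morpheme 2)
Total morphemes: 2

2


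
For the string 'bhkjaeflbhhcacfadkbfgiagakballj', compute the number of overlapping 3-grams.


String 'bhkjaeflbhhcacfadkbfgiagakballj' has length L = 31.
Number of overlapping n-grams = L - n + 1
Substituting: 31 - 3 + 1 = 29

29


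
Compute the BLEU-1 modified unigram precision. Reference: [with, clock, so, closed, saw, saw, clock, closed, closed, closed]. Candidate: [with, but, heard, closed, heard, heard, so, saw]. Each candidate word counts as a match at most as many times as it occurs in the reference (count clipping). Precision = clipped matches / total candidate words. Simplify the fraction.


Reference word counts: {'clock': 2, 'closed': 4, 'saw': 2, 'so': 1, 'with': 1}
Checking each candidate word (with clipping):
  'with' -> in reference (ref count 1, used 1/1) -> match (matches: 1)
  'but' -> not in reference -> no match (matches: 1)
  'heard' -> not in reference -> no match (matches: 1)
  'closed' -> in reference (ref count 4, used 1/4) -> match (matches: 2)
  'heard' -> not in reference -> no match (matches: 2)
  'heard' -> not in reference -> no match (matches: 2)
  'so' -> in reference (ref count 1, used 1/1) -> match (matches: 3)
  'saw' -> in reference (ref count 2, used 1/2) -> match (matches: 4)
Clipped matches: 4, Candidate length: 8
Precision = 4/8 = 1/2

1/2


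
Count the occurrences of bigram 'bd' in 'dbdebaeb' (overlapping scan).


Scanning 'dbdebaeb' for bigram 'bd':
  Position 0: 'db' -> no
  Position 1: 'bd' -> MATCH
  Position 2: 'de' -> no
  Position 3: 'eb' -> no
  Position 4: 'ba' -> no
  Position 5: 'ae' -> no
  Position 6: 'eb' -> no
Total matches: 1

1


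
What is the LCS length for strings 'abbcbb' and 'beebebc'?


DP table for LCS of 'abbcbb' and 'beebebc':
       b  e  e  b  e  b  c
    0  0  0  0  0  0  0  0
  a 0  0  0  0  0  0  0  0
  b 0  1  1  1  1  1  1  1
  b 0  1  1  1  2  2  2  2
  c 0  1  1  1  2  2  2  3
  b 0  1  1  1  2  2  3  3
  b 0  1  1  1  2  2  3  3
LCS: 'bbc'
LCS length = 3

3


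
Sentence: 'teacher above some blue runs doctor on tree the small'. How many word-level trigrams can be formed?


Word trigrams from [10] words:
  Trigram 1: (teacher above some)
  Trigram 2: (above some blue)
  Trigram 3: (some blue runs)
  Trigram 4: (blue runs doctor)
  Trigram 5: (runs doctor on)
  Trigram 6: (doctor on tree)
  Trigram 7: (on tree the)
  Trigram 8: (tree the small)
Total word trigrams: 10 - 2 = 8

8


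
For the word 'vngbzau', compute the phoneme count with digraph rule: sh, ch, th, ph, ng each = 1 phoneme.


Parsing 'vngbzau' greedily, digraphs first:
  'v' -> consonant phoneme (phonemes so far: 1)
  'ng' -> digraph (1 consonant phoneme) (phonemes so far: 2)
  'b' -> consonant phoneme (phonemes so far: 3)
  'z' -> consonant phoneme (phonemes so far: 4)
  'a' -> vowel phoneme (phonemes so far: 5)
  'u' -> vowel phoneme (phonemes so far: 6)
Total phonemes: 6

6


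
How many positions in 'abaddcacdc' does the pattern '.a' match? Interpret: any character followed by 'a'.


Pattern: .a means any character followed by 'a'.
Scanning 'abaddcacdc' position-by-position:
  Pos 0: window 'ab' -> no
  Pos 1: window 'ba' -> MATCH
  Pos 2: window 'ad' -> no
  Pos 3: window 'dd' -> no
  Pos 4: window 'dc' -> no
  Pos 5: window 'ca' -> MATCH
  Pos 6: window 'ac' -> no
  Pos 7: window 'cd' -> no
  Pos 8: window 'dc' -> no
  Pos 9: window 'c' -> no
Total matches: 2

2


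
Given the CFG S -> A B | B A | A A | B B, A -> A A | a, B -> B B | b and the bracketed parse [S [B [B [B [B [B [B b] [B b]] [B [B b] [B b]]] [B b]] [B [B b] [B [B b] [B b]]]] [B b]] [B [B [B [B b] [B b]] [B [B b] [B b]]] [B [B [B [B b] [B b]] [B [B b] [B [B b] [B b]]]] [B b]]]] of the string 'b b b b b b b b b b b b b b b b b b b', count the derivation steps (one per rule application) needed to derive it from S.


Every bracketed nonterminal node [X ...] in the tree is produced by exactly one rule application.
Reading the tree off as a leftmost derivation:
  Step 1: S  =>  B B   (applied S -> B B)
  Step 2: B B  =>  B B B   (applied B -> B B)
  Step 3: B B B  =>  B B B B   (applied B -> B B)
  Step 4: B B B B  =>  B B B B B   (applied B -> B B)
  Step 5: B B B B B  =>  B B B B B B   (applied B -> B B)
  Step 6: B B B B B B  =>  B B B B B B B   (applied B -> B B)
  Step 7: B B B B B B B  =>  b B B B B B B   (applied B -> b)
  Step 8: b B B B B B B  =>  b b B B B B B   (applied B -> b)
  Step 9: b b B B B B B  =>  b b B B B B B B   (applied B -> B B)
  Step 10: b b B B B B B B  =>  b b b B B B B B   (applied B -> b)
  Step 11: b b b B B B B B  =>  b b b b B B B B   (applied B -> b)
  Step 12: b b b b B B B B  =>  b b b b b B B B   (applied B -> b)
  Step 13: b b b b b B B B  =>  b b b b b B B B B   (applied B -> B B)
  Step 14: b b b b b B B B B  =>  b b b b b b B B B   (applied B -> b)
  Step 15: b b b b b b B B B  =>  b b b b b b B B B B   (applied B -> B B)
  Step 16: b b b b b b B B B B  =>  b b b b b b b B B B   (applied B -> b)
  Step 17: b b b b b b b B B B  =>  b b b b b b b b B B   (applied B -> b)
  Step 18: b b b b b b b b B B  =>  b b b b b b b b b B   (applied B -> b)
  Step 19: b b b b b b b b b B  =>  b b b b b b b b b B B   (applied B -> B B)
  Step 20: b b b b b b b b b B B  =>  b b b b b b b b b B B B   (applied B -> B B)
  Step 21: b b b b b b b b b B B B  =>  b b b b b b b b b B B B B   (applied B -> B B)
  Step 22: b b b b b b b b b B B B B  =>  b b b b b b b b b b B B B   (applied B -> b)
  Step 23: b b b b b b b b b b B B B  =>  b b b b b b b b b b b B B   (applied B -> b)
  Step 24: b b b b b b b b b b b B B  =>  b b b b b b b b b b b B B B   (applied B -> B B)
  Step 25: b b b b b b b b b b b B B B  =>  b b b b b b b b b b b b B B   (applied B -> b)
  Step 26: b b b b b b b b b b b b B B  =>  b b b b b b b b b b b b b B   (applied B -> b)
  Step 27: b b b b b b b b b b b b b B  =>  b b b b b b b b b b b b b B B   (applied B -> B B)
  Step 28: b b b b b b b b b b b b b B B  =>  b b b b b b b b b b b b b B B B   (applied B -> B B)
  Step 29: b b b b b b b b b b b b b B B B  =>  b b b b b b b b b b b b b B B B B   (applied B -> B B)
  Step 30: b b b b b b b b b b b b b B B B B  =>  b b b b b b b b b b b b b b B B B   (applied B -> b)
  Step 31: b b b b b b b b b b b b b b B B B  =>  b b b b b b b b b b b b b b b B B   (applied B -> b)
  Step 32: b b b b b b b b b b b b b b b B B  =>  b b b b b b b b b b b b b b b B B B   (applied B -> B B)
  Step 33: b b b b b b b b b b b b b b b B B B  =>  b b b b b b b b b b b b b b b b B B   (applied B -> b)
  Step 34: b b b b b b b b b b b b b b b b B B  =>  b b b b b b b b b b b b b b b b B B B   (applied B -> B B)
  Step 35: b b b b b b b b b b b b b b b b B B B  =>  b b b b b b b b b b b b b b b b b B B   (applied B -> b)
  Step 36: b b b b b b b b b b b b b b b b b B B  =>  b b b b b b b b b b b b b b b b b b B   (applied B -> b)
  Step 37: b b b b b b b b b b b b b b b b b b B  =>  b b b b b b b b b b b b b b b b b b b   (applied B -> b)
Final yield: b b b b b b b b b b b b b b b b b b b
Total rewrite steps: 37

37


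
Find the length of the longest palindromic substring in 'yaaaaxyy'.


Scanning 'yaaaaxyy' for palindromic substrings.
Substring at positions 1-4: 'aaaa'.
Check: reverse('aaaa') = 'aaaa' -> palindrome confirmed.
Neighbouring characters ('y' / 'x') break symmetry, so it cannot extend further.
No longer palindromic substring exists; longest length = 4

4


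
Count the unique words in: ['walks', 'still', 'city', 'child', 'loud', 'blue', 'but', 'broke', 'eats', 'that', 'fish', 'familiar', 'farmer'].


Listing all tokens and tracking unique types:
  Token 1: 'walks' -> NEW (unique so far: 1)
  Token 2: 'still' -> NEW (unique so far: 2)
  Token 3: 'city' -> NEW (unique so far: 3)
  Token 4: 'child' -> NEW (unique so far: 4)
  Token 5: 'loud' -> NEW (unique so far: 5)
  Token 6: 'blue' -> NEW (unique so far: 6)
  Token 7: 'but' -> NEW (unique so far: 7)
  Token 8: 'broke' -> NEW (unique so far: 8)
  Token 9: 'eats' -> NEW (unique so far: 9)
  Token 10: 'that' -> NEW (unique so far: 10)
  Token 11: 'fish' -> NEW (unique so far: 11)
  Token 12: 'familiar' -> NEW (unique so far: 12)
  Token 13: 'farmer' -> NEW (unique so far: 13)
Unique types: ('blue', 'broke', 'but', 'child', 'city', 'eats', 'familiar', 'farmer', 'fish', 'loud', 'still', 'that', 'walks')
Vocabulary size: 13

13


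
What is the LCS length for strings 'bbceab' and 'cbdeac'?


DP table for LCS of 'bbceab' and 'cbdeac':
       c  b  d  e  a  c
    0  0  0  0  0  0  0
  b 0  0  1  1  1  1  1
  b 0  0  1  1  1  1  1
  c 0  1  1  1  1  1  2
  e 0  1  1  1  2  2  2
  a 0  1  1  1  2  3  3
  b 0  1  2  2  2  3  3
LCS: 'bea'
LCS length = 3

3


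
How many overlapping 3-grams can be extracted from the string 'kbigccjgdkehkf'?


String 'kbigccjgdkehkf' has length L = 14.
Number of overlapping n-grams = L - n + 1
Substituting: 14 - 3 + 1 = 12

12


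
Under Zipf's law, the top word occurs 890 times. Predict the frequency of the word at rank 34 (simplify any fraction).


Zipf's law: freq(rank) = f1 / rank
f1 = 890, rank = 34
freq = 890 / 34
GCD(890, 34) = 2
Simplified: 445/17

445/17


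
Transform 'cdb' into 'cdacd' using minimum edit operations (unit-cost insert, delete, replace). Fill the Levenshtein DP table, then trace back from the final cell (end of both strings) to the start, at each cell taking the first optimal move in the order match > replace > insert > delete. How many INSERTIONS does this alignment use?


Edit distance = 3. Backtracking from cell (3, 5) with preference match > replace > insert > delete,
then listing the resulting alignment 'cdb' -> 'cdacd' left to right:
  Step 1: keep 'c'
  Step 2: keep 'd'
  Step 3: insert 'a' [insertion #1]
  Step 4: insert 'c' [insertion #2]
  Step 5: replace b->d
Total insertions: 2

2
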